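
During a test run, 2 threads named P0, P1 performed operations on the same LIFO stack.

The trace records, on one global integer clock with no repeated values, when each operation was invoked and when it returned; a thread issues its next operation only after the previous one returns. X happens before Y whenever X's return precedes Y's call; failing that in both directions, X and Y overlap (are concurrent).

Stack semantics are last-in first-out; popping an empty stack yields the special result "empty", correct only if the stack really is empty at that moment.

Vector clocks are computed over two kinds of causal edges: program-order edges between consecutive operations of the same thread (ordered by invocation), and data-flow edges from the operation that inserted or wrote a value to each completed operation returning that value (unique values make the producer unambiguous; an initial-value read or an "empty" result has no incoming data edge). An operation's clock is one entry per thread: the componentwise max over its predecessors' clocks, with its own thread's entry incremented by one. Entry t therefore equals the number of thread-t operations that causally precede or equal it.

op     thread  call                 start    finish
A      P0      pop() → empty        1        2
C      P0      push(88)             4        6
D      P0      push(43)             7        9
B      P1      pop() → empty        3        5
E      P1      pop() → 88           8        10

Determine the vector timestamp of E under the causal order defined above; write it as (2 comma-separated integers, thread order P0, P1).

root op B, invoked 3: fresh clock plus P1's own tick → (0, 1)
root op A, invoked 1: fresh clock plus P0's own tick → (1, 0)
merge at C (invoked 4): VC(A)=(1, 0), own-thread bump on P0 → (2, 0)
merge at D (invoked 7): VC(C)=(2, 0), own-thread bump on P0 → (3, 0)
merge at E (invoked 8): VC(B)=(0, 1), VC(C)=(2, 0), own-thread bump on P1 → (2, 2)
target: VC(E) = (2, 2)

(2, 2)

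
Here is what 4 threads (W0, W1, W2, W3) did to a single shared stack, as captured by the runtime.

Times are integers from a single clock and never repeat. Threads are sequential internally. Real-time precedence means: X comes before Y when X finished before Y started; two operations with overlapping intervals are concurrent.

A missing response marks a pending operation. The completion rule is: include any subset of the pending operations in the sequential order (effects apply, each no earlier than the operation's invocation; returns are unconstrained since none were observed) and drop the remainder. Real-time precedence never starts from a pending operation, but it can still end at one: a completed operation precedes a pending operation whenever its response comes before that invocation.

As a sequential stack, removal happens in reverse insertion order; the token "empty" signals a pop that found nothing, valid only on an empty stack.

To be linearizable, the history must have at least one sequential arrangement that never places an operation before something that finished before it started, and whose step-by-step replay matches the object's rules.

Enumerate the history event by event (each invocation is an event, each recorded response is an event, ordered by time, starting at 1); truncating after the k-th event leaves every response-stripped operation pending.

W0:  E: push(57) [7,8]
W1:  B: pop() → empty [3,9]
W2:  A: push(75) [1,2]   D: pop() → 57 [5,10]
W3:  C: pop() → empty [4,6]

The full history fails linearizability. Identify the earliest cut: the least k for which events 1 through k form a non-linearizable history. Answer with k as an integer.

10

one valid order for events 1..9 is A, D, B, C, E:
step 1: A push(75) — stack <75>
step 2: D pop() (pending, included) — stack <>
step 3: B pop() → empty — stack <>
step 4: C pop() → empty — stack <>
step 5: E push(57) — stack <57>
once event 10 joins (D's response, time 10), exhaustive search finds no witness
sample order A, B, C, D, E stalls at step 2 — B pop() → empty has no legal effect
sample order A, B, C, E, D stalls at step 2 — B pop() → empty has no legal effect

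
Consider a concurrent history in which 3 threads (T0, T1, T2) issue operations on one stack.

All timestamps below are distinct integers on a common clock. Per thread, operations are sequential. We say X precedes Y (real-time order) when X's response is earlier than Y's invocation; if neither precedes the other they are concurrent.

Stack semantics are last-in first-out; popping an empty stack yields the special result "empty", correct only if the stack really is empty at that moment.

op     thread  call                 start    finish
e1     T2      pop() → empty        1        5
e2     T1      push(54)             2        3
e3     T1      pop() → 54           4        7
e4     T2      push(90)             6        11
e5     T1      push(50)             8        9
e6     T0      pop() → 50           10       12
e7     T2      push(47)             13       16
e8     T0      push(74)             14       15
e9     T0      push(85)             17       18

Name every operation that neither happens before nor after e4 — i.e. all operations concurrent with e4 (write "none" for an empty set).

e3, e5, e6

e4 spans [6,11]; an op avoiding the whole window 6..11 is ordered, any other is concurrent
e1 [1,5]: before
e2 [2,3]: before
e3 [4,7]: concurrent
e5 [8,9]: concurrent
e6 [10,12]: concurrent
e7 [13,16]: after
e8 [14,15]: after
e9 [17,18]: after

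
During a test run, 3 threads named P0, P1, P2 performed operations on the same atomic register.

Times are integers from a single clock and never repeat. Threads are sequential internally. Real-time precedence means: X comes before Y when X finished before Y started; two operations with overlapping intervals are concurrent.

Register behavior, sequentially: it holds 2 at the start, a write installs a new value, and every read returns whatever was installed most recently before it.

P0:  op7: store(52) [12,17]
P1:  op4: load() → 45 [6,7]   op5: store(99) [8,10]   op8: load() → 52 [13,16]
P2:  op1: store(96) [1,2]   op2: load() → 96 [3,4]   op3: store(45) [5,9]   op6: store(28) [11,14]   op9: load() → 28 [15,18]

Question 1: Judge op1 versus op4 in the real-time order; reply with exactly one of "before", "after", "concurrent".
op1 spans [1,2], op4 spans [6,7]
resp(op1)=2 < inv(op4)=6

before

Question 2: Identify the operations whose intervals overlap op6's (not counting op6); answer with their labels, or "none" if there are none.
op6 spans [11,14]; an op avoiding the whole window 11..14 is ordered, any other is concurrent
op1 [1,2]: before
op2 [3,4]: before
op3 [5,9]: before
op4 [6,7]: before
op5 [8,10]: before
op7 [12,17]: concurrent
op8 [13,16]: concurrent
op9 [15,18]: after

op7, op8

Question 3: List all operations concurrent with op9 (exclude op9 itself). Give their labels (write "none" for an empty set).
op9 runs from 15 to 18; window-overlapping ops are concurrent
op1 [1,2]: before
op2 [3,4]: before
op3 [5,9]: before
op4 [6,7]: before
op5 [8,10]: before
op6 [11,14]: before
op7 [12,17]: concurrent
op8 [13,16]: concurrent

op7, op8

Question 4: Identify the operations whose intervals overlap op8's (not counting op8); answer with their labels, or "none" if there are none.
concurrent with op8 ([13,16]): every op whose interval crosses 13..16
op1 [1,2]: before
op2 [3,4]: before
op3 [5,9]: before
op4 [6,7]: before
op5 [8,10]: before
op6 [11,14]: concurrent
op7 [12,17]: concurrent
op9 [15,18]: concurrent

op6, op7, op9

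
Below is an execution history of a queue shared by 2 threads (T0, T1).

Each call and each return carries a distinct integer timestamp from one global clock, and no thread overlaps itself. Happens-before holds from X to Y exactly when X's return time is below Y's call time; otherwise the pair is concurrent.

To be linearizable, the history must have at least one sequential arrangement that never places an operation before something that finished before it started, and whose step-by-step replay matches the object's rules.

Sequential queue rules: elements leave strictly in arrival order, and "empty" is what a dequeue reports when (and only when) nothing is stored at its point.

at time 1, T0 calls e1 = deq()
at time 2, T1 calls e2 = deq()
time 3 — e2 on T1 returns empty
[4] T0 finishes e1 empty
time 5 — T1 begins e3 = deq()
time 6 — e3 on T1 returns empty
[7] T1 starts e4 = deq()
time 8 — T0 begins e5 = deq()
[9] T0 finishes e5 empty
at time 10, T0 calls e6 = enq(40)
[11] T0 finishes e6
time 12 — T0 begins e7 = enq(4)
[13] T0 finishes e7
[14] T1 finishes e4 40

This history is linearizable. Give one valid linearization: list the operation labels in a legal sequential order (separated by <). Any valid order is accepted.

after step 1 (e1 deq() → empty): queue <>
after step 2 (e2 deq() → empty): queue <>
after step 3 (e3 deq() → empty): queue <>
after step 4 (e5 deq() → empty): queue <>
after step 5 (e6 enq(40)): queue <40>
after step 6 (e4 deq() → 40): queue <>
after step 7 (e7 enq(4)): queue <4>

e1 < e2 < e3 < e5 < e6 < e4 < e7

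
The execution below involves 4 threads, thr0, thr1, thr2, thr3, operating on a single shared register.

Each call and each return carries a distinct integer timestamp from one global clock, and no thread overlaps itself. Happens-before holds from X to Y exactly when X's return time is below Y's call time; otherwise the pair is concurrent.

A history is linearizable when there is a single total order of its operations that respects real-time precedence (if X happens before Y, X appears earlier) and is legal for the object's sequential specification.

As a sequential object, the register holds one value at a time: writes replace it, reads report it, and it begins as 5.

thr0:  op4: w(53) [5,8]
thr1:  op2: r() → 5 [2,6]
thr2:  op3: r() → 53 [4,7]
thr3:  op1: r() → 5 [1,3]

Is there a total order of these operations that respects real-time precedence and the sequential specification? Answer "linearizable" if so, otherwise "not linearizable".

linearizable

witness order: op1, op2, op4, op3
1. op1 r() → 5, leaving value 5
2. op2 r() → 5, leaving value 5
3. op4 w(53), leaving value 53
4. op3 r() → 53, leaving value 53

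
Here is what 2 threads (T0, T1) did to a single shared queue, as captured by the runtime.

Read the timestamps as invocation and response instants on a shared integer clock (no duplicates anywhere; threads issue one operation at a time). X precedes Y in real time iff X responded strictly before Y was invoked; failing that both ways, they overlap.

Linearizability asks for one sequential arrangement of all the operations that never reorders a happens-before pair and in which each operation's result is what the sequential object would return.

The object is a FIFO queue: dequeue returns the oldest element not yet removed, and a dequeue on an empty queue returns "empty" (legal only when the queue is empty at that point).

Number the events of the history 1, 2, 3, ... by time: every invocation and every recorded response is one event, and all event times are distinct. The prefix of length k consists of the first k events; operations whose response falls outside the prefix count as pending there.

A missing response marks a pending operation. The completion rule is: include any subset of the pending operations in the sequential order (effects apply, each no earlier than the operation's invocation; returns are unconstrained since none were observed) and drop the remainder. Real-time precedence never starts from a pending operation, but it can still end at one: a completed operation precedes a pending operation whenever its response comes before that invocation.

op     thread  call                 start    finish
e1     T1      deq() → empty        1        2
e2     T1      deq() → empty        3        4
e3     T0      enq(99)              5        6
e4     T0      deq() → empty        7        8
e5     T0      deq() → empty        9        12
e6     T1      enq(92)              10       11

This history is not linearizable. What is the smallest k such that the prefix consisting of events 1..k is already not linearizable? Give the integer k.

8

one valid order for events 1..7 is e1, e2, e3:
step 1: e1 deq() → empty — queue <>
step 2: e2 deq() → empty — queue <>
step 3: e3 enq(99) — queue <99>
once event 8 joins (e4's response, time 8), exhaustive search finds no witness
take e1, e2, e3, e4: step 4 already fails, because e4 deq() → empty cannot occur there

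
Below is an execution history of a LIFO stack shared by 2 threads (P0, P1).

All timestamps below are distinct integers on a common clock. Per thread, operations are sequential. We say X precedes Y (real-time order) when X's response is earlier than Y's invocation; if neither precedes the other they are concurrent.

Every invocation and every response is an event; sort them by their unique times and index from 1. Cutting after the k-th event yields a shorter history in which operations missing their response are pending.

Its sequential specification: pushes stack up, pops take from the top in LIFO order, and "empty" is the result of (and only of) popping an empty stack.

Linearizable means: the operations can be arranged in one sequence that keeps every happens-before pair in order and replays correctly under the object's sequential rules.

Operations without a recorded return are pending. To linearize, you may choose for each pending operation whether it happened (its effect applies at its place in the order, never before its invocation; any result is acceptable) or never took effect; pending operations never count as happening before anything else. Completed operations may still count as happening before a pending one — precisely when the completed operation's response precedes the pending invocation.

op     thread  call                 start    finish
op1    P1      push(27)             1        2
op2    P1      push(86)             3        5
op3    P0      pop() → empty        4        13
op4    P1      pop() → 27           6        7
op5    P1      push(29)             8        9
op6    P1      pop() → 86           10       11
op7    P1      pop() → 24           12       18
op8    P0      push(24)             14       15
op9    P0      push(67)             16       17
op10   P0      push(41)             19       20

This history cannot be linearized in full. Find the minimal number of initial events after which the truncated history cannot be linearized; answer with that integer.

events 1..10 are still linearizable — one witness is op1, op2, op3, op4, op5:
1. op1 push(27), leaving stack <27>
2. op2 push(86), leaving stack <27,86>
3. op3 pop() (pending, included), leaving stack <27>
4. op4 pop() → 27, leaving stack <>
5. op5 push(29), leaving stack <29>
event 11 — op6's response, time 11 — after it, nothing linearizes
no completion choice of the 1 pending operation (op3) rescues it — every subset was tried
sample order op1, op2, op4, op5, op6 (pending dropped) stalls at step 3 — op4 pop() → 27 has no legal effect

11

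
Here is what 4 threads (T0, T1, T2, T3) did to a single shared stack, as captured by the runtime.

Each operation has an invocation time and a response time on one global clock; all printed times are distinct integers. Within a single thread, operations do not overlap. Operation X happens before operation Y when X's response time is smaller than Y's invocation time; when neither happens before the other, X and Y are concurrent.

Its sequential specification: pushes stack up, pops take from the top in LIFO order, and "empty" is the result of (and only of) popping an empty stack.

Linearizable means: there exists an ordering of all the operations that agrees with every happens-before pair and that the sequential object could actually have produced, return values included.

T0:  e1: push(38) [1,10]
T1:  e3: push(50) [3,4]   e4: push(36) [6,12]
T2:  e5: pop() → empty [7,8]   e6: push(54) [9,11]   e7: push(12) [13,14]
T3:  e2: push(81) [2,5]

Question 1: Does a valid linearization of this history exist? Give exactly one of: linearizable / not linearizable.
events 1..7 are fine; event 8 — the response of e5 at time 8 — makes the prefix non-linearizable
checked exhaustively: 2 real-time-consistent orders of 3 completed operations, zero legal stack replays
every completion of the 2 pending operations (e1, e4) was checked; none linearizes
one such order, e2, e3, e5 (pending dropped), breaks at step 3 where e5 pop() → empty is illegal
one such order, e3, e2, e5 (pending dropped), breaks at step 3 where e5 pop() → empty is illegal

not linearizable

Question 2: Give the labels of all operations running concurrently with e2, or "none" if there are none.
concurrent with e2 ([2,5]): every op whose interval crosses 2..5
e1 [1,10]: concurrent
e3 [3,4]: concurrent
e4 [6,12]: after
e5 [7,8]: after
e6 [9,11]: after
e7 [13,14]: after

e1, e3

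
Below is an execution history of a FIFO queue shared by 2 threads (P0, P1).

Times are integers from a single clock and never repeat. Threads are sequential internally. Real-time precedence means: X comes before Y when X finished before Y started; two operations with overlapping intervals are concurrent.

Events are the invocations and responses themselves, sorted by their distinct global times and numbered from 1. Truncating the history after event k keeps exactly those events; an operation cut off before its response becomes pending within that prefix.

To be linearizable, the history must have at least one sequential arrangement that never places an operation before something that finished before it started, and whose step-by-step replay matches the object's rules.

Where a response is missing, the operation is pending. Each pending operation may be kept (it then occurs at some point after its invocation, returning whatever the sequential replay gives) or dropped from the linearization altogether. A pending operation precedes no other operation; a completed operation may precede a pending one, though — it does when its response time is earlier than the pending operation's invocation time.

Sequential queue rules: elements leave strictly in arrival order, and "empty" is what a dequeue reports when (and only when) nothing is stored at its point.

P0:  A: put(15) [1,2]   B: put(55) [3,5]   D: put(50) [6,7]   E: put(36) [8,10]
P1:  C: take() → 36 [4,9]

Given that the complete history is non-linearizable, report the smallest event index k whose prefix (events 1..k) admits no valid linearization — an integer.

9

one valid order for events 1..8 is A, B, C, D:
step 1: A put(15) — queue <15>
step 2: B put(55) — queue <15,55>
step 3: C take() (pending, included) — queue <55>
step 4: D put(50) — queue <55,50>
with event 9 included (C responding at time 9), all real-time-consistent orders fail
including or dropping the 1 pending operation (E) in any combination fails
sample order A, B, C, D (pending dropped) stalls at step 3 — C take() → 36 has no legal effect
sample order A, B, D, C (pending dropped) stalls at step 4 — C take() → 36 has no legal effect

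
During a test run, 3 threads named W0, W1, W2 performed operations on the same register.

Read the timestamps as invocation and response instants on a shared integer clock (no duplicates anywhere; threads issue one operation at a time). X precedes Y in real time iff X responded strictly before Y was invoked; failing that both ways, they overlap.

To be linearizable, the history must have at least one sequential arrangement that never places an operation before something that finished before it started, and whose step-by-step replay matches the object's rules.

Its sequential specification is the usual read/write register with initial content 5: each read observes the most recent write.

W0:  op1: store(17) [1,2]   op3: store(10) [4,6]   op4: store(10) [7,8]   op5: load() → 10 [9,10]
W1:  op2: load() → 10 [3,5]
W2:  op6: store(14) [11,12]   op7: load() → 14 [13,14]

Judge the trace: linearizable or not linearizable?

linearizable

a witness: op1, op3, op2, op4, op5, op6, op7
1. op1 store(17), leaving value 17
2. op3 store(10), leaving value 10
3. op2 load() → 10, leaving value 10
4. op4 store(10), leaving value 10
5. op5 load() → 10, leaving value 10
6. op6 store(14), leaving value 14
7. op7 load() → 14, leaving value 14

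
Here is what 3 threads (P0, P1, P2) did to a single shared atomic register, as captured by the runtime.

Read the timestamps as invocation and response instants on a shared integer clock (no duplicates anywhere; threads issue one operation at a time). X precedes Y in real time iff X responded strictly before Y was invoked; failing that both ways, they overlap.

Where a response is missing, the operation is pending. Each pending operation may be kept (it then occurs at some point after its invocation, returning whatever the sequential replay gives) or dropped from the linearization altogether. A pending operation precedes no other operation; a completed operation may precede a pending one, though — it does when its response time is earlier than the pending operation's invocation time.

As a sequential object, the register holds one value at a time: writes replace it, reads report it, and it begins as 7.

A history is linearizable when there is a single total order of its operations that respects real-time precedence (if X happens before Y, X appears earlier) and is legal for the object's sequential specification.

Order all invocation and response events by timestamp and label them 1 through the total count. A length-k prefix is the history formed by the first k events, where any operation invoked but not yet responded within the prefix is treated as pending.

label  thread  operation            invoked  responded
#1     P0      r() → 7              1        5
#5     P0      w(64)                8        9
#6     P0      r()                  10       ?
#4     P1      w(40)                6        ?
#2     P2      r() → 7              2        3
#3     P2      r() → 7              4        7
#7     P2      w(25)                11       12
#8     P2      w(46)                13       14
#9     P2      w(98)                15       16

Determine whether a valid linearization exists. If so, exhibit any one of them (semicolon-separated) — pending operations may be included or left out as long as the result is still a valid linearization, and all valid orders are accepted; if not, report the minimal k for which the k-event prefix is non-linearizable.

after step 1 (#1 r() → 7): value 7
after step 2 (#2 r() → 7): value 7
after step 3 (#3 r() → 7): value 7
after step 4 (#4 w(40) (pending, included)): value 40
after step 5 (#5 w(64)): value 64
after step 6 (#6 r() (pending, included)): value 64
after step 7 (#7 w(25)): value 25
after step 8 (#8 w(46)): value 46
after step 9 (#9 w(98)): value 98

linearizable — witness: #1; #2; #3; #4; #5; #6; #7; #8; #9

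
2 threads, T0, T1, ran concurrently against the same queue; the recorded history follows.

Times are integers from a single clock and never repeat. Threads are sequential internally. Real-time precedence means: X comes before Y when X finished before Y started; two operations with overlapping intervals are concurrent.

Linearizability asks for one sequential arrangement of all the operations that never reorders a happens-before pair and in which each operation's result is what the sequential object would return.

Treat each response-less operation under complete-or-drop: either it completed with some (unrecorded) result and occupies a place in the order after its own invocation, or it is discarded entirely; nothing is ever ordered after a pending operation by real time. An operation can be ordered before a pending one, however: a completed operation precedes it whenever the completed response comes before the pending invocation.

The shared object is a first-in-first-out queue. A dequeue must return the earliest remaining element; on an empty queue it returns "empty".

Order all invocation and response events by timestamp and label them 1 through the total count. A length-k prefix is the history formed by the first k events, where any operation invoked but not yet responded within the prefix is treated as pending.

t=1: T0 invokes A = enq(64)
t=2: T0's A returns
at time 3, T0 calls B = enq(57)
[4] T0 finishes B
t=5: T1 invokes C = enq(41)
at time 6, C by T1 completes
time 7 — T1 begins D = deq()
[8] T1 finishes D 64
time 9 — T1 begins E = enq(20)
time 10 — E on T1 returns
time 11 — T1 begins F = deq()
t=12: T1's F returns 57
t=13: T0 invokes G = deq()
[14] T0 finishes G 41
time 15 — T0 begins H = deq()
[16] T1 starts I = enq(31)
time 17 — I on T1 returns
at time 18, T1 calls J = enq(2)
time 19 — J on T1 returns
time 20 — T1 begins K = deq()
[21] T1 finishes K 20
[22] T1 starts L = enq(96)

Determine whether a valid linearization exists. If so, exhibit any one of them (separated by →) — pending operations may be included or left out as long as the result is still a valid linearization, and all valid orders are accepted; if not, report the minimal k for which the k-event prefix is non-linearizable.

1. A enq(64), leaving queue <64>
2. B enq(57), leaving queue <64,57>
3. C enq(41), leaving queue <64,57,41>
4. D deq() → 64, leaving queue <57,41>
5. E enq(20), leaving queue <57,41,20>
6. F deq() → 57, leaving queue <41,20>
7. G deq() → 41, leaving queue <20>
8. I enq(31), leaving queue <20,31>
9. J enq(2), leaving queue <20,31,2>
10. K deq() → 20, leaving queue <31,2>

linearizable — witness: A → B → C → D → E → F → G → I → J → K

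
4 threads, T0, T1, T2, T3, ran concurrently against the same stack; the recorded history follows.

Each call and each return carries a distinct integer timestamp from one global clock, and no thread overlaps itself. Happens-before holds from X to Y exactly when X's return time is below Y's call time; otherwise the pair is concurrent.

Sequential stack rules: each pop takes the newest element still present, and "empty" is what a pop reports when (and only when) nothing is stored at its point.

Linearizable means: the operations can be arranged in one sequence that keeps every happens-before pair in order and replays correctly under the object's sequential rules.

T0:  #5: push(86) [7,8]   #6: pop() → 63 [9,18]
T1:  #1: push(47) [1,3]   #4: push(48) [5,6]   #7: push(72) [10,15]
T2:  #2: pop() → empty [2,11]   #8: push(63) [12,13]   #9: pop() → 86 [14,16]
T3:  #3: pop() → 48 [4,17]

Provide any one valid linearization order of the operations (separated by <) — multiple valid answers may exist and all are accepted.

#2 < #1 < #4 < #3 < #5 < #8 < #6 < #9 < #7

after step 1 (#2 pop() → empty): stack <>
after step 2 (#1 push(47)): stack <47>
after step 3 (#4 push(48)): stack <47,48>
after step 4 (#3 pop() → 48): stack <47>
after step 5 (#5 push(86)): stack <47,86>
after step 6 (#8 push(63)): stack <47,86,63>
after step 7 (#6 pop() → 63): stack <47,86>
after step 8 (#9 pop() → 86): stack <47>
after step 9 (#7 push(72)): stack <47,72>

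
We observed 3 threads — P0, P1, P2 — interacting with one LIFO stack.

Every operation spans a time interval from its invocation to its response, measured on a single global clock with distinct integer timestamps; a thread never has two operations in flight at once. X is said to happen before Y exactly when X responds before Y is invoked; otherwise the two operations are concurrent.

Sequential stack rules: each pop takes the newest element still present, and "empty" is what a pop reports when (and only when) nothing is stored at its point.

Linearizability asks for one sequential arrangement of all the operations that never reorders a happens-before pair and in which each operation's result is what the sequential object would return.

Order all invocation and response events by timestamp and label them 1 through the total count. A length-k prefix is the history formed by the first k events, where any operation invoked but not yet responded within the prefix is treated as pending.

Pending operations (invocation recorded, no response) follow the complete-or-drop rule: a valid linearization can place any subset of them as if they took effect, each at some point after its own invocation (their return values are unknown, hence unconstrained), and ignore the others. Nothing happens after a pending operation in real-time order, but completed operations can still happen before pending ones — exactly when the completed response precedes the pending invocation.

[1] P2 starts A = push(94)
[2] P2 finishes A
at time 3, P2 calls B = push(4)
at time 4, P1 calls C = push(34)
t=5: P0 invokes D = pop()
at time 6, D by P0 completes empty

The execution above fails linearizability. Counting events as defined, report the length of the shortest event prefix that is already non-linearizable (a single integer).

6

events 1..5 are still linearizable — one witness is A:
1. A push(94), leaving stack <94>
with event 6 included (D responding at time 6), all real-time-consistent orders fail
including or dropping the 2 pending operations (B, C) in any combination fails
sample order A, D (pending dropped) stalls at step 2 — D pop() → empty has no legal effect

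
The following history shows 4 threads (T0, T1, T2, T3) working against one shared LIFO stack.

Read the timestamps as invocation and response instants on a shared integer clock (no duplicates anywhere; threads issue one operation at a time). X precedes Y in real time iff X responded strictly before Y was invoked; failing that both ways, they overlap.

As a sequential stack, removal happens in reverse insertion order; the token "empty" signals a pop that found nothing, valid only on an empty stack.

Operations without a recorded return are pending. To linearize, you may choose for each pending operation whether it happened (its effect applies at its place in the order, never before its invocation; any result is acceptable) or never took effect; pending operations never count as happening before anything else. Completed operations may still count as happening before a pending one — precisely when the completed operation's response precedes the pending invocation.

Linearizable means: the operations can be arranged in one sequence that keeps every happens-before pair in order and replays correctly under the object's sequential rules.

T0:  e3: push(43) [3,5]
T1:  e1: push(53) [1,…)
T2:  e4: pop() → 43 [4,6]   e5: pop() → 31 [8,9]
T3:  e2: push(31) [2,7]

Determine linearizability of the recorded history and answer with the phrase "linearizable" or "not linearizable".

linearizable

witness order: e1, e2, e3, e4, e5
step 1: e1 push(53) (pending, included) — stack <53>
step 2: e2 push(31) — stack <53,31>
step 3: e3 push(43) — stack <53,31,43>
step 4: e4 pop() → 43 — stack <53,31>
step 5: e5 pop() → 31 — stack <53>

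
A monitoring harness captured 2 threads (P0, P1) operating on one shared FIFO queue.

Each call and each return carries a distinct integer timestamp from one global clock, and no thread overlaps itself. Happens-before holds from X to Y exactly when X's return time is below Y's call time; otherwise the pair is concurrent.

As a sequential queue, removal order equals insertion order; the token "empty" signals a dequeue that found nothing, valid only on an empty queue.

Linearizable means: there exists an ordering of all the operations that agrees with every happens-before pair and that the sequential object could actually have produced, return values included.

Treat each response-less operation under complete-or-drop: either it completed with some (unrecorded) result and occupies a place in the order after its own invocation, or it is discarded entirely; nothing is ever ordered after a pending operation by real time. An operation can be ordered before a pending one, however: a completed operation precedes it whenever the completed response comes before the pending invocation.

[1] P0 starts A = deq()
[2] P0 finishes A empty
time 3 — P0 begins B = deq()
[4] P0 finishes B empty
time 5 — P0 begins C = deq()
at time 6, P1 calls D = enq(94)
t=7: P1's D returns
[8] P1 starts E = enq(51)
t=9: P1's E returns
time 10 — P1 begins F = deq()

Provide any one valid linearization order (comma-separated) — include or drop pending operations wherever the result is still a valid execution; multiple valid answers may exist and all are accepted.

step 1: A deq() → empty — queue <>
step 2: B deq() → empty — queue <>
step 3: C deq() (pending, included) — queue <>
step 4: D enq(94) — queue <94>
step 5: E enq(51) — queue <94,51>

A, B, C, D, E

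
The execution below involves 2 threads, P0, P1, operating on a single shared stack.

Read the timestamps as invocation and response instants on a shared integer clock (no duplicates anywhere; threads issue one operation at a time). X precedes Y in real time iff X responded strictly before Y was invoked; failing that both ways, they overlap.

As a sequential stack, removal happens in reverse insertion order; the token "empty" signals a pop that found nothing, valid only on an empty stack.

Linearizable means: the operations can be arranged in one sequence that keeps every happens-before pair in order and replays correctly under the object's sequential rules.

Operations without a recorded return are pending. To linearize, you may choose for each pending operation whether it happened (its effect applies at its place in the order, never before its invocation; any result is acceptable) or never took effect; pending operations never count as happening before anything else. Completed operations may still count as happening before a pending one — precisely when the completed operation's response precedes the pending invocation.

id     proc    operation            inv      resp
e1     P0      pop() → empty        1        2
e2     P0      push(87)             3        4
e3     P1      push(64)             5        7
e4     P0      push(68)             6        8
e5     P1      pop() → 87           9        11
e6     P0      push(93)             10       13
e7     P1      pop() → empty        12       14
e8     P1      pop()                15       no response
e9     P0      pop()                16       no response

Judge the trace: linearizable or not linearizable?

not linearizable

prefix check: 1..10 passes, 1..11 fails once e5's time-11 response joins
the 5 completed operations admit 2 real-time orders; each fails the stack replay
include/drop combinations of the 1 pending operation (e6) were all tried; none helps
one such order, e1, e2, e3, e4, e5 (pending dropped), breaks at step 5 where e5 pop() → 87 is illegal
one such order, e1, e2, e4, e3, e5 (pending dropped), breaks at step 5 where e5 pop() → 87 is illegal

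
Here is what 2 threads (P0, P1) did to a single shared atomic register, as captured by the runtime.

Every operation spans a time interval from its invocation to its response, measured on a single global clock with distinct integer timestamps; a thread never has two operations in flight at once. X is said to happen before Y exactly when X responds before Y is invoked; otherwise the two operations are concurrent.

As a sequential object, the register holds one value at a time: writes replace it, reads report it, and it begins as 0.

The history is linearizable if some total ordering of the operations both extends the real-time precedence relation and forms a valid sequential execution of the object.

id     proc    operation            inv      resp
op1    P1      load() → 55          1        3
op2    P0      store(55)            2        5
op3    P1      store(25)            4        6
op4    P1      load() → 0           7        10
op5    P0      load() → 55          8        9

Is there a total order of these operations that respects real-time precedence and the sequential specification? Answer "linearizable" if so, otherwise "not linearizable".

not linearizable

already the first 9 events (up to op5's response at time 9) admit no linearization; the first 8 still do
the 4 completed operations admit 3 real-time orders; each fails the atomic register replay
no completion choice of the 1 pending operation (op4) rescues it — every subset was tried
one such order, op1, op2, op3, op5 (pending dropped), breaks at step 1 where op1 load() → 55 is illegal
one such order, op1, op3, op2, op5 (pending dropped), breaks at step 1 where op1 load() → 55 is illegal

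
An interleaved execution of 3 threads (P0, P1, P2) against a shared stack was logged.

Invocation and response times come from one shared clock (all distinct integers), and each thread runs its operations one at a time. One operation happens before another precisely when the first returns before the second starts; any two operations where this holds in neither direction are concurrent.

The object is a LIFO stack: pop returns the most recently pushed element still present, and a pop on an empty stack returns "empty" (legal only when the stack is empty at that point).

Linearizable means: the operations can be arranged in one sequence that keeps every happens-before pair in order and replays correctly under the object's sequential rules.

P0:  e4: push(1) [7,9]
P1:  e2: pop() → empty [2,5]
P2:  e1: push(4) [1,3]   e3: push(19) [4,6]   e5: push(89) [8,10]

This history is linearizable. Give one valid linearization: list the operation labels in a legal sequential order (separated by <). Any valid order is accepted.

e2 < e1 < e3 < e4 < e5

1. e2 pop() → empty, leaving stack <>
2. e1 push(4), leaving stack <4>
3. e3 push(19), leaving stack <4,19>
4. e4 push(1), leaving stack <4,19,1>
5. e5 push(89), leaving stack <4,19,1,89>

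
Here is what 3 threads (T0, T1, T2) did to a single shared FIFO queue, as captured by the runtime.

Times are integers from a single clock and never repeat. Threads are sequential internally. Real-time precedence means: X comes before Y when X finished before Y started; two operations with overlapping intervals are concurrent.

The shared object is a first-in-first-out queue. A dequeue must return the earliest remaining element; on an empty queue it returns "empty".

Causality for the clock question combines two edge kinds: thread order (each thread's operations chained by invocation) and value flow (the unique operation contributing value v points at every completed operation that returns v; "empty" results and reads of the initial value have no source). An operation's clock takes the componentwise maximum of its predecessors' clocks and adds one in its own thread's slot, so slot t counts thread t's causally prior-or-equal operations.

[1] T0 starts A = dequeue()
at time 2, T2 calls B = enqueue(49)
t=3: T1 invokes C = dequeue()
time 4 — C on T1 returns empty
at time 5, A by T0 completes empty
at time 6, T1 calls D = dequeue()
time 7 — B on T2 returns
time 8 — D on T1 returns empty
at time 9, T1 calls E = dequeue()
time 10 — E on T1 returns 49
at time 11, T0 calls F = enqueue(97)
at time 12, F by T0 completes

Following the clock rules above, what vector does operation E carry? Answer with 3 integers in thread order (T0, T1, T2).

no predecessors for B (invoked 2): T2 increments from zero → (0, 0, 1)
no predecessors for C (invoked 3): T1 increments from zero → (0, 1, 0)
no predecessors for A (invoked 1): T0 increments from zero → (1, 0, 0)
invoked at 6, D merges VC(C)=(0, 1, 0) and bumps T1's slot → (0, 2, 0)
invoked at 11, F merges VC(A)=(1, 0, 0) and bumps T0's slot → (2, 0, 0)
invoked at 9, E merges VC(B)=(0, 0, 1), VC(D)=(0, 2, 0) and bumps T1's slot → (0, 3, 1)
target: VC(E) = (0, 3, 1)

(0, 3, 1)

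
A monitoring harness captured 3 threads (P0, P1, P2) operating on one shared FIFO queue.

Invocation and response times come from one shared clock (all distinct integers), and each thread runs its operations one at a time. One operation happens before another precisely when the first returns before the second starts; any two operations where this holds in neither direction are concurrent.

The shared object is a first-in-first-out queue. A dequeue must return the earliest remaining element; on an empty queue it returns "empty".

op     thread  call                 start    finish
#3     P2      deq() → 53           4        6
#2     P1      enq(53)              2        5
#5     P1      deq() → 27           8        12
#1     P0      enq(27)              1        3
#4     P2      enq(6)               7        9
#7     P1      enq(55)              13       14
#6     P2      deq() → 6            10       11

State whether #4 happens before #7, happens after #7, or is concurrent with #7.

before

#4 spans [7,9], #7 spans [13,14]
resp(#4)=9 < inv(#7)=13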